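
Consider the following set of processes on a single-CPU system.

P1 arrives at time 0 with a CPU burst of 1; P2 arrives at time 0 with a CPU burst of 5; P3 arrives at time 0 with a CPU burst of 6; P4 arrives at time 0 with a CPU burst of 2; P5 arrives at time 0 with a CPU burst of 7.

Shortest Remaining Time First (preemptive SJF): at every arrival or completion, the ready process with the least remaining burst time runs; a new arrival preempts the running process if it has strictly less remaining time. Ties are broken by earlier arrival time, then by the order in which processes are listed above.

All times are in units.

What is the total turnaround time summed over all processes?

Schedule: | P1 0-1 | P4 1-3 | P2 3-8 | P3 8-14 | P5 14-21 |
Completion: P1=1  P2=8  P3=14  P4=3  P5=21
Turnaround = completion − arrival: P1=1, P2=8, P3=14, P4=3, P5=21
Total turnaround = 1 + 8 + 14 + 3 + 21 = 47

47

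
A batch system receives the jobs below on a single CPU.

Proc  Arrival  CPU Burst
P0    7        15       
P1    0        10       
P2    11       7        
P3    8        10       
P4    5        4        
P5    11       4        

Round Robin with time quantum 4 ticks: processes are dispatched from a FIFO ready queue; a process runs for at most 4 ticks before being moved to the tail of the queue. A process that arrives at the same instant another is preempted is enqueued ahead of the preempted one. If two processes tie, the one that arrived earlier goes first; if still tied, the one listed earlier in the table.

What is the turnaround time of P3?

Gantt: | P1 0-8 | P4 8-12 | P0 12-16 | P3 16-20 | P1 20-22 | P2 22-26 | P5 26-30 | P0 30-34 | P3 34-38 | P2 38-41 | P0 41-45 | P3 45-47 | P0 47-50 |
Completion: P0=50  P1=22  P2=41  P3=47  P4=12  P5=30
Turnaround (C−A): P0=43  P1=22  P2=30  P3=39  P4=7  P5=19
Turnaround(P3) = completion − arrival = 47 − 8 = 39

39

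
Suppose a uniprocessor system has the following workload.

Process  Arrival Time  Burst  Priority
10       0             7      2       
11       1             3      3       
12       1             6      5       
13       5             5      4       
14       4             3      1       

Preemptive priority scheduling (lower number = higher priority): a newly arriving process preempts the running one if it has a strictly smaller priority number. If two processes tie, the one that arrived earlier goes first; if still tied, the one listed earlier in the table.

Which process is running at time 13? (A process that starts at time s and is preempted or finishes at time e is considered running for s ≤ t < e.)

Timeline: | 10 0-4 | 14 4-7 | 10 7-10 | 11 10-13 | 13 13-18 | 12 18-24 |
Completion: 10=10  11=13  12=24  13=18  14=7

13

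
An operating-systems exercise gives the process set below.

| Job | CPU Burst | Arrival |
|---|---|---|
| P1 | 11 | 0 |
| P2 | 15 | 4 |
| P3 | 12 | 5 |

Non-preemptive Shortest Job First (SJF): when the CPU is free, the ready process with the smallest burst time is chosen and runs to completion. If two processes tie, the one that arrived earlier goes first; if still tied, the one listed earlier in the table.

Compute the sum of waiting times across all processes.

25

Schedule: | P1 0-11 | P3 11-23 | P2 23-38 |
Completion: P1=11  P2=38  P3=23
Waiting = turnaround − burst: P1=0, P2=19, P3=6
Total waiting = 0 + 19 + 6 = 25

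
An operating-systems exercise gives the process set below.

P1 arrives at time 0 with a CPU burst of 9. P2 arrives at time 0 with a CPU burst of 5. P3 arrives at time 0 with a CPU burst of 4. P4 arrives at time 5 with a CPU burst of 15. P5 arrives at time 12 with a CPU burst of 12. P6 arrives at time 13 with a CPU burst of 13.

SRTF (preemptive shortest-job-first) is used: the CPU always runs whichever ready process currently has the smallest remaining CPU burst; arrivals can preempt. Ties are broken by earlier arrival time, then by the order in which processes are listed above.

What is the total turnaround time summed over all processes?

132

Schedule: | P3 0-4 | P2 4-9 | P1 9-18 | P5 18-30 | P6 30-43 | P4 43-58 |
Completion: P1=18  P2=9  P3=4  P4=58  P5=30  P6=43
Turnaround (C−A): P1=18  P2=9  P3=4  P4=53  P5=18  P6=30
Turnaround = completion − arrival: P1=18, P2=9, P3=4, P4=53, P5=18, P6=30
Total turnaround = 18 + 9 + 4 + 53 + 18 + 30 = 132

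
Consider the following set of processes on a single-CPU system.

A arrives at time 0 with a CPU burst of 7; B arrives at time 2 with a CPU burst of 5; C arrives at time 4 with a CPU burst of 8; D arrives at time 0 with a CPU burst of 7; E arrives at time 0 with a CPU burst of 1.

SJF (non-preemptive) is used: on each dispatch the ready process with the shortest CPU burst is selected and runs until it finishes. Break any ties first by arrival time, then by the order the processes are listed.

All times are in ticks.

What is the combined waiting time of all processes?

Gantt: | E 0-1 | A 1-8 | B 8-13 | D 13-20 | C 20-28 |
Completion: A=8  B=13  C=28  D=20  E=1
Turnaround (C−A): A=8  B=11  C=24  D=20  E=1
Waiting = turnaround − burst: A=1, B=6, C=16, D=13, E=0
Total waiting = 1 + 6 + 16 + 13 + 0 = 36

36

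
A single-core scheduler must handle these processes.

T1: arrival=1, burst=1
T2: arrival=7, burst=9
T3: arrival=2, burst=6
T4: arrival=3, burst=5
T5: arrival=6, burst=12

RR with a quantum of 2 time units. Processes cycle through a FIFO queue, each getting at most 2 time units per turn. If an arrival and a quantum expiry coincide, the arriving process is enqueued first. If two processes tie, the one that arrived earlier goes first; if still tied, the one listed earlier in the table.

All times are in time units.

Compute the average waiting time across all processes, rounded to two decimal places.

Schedule: | idle 0-1 | T1 1-2 | T3 2-4 | T4 4-6 | T3 6-8 | T5 8-10 | T4 10-12 | T2 12-14 | T3 14-16 | T5 16-18 | T4 18-19 | T2 19-21 | T5 21-23 | T2 23-25 | T5 25-27 | T2 27-29 | T5 29-31 | T2 31-32 | T5 32-34 |
Completion: T1=2  T2=32  T3=16  T4=19  T5=34
Turnaround (C−A): T1=1  T2=25  T3=14  T4=16  T5=28
Waiting times: T1=0, T2=16, T3=8, T4=11, T5=16
Average waiting = (0+16+8+11+16) / 5 = 51/5 = 10.20

10.20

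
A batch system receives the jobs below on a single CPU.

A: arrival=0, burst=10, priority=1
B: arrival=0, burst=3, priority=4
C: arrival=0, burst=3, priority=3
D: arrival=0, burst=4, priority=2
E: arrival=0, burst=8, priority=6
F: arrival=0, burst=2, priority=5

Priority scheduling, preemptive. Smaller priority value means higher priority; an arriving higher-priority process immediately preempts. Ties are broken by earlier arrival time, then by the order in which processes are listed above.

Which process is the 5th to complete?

F

Gantt: | A 0-10 | D 10-14 | C 14-17 | B 17-20 | F 20-22 | E 22-30 |
Completion: A=10  B=20  C=17  D=14  E=30  F=22
Finish order: A → D → C → B → F → E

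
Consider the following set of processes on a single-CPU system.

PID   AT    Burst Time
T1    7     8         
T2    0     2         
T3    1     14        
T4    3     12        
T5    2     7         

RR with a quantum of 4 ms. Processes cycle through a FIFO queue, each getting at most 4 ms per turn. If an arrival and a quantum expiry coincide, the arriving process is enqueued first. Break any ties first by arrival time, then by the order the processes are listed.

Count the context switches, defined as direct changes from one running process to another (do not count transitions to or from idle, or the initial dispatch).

Gantt: | T2 0-2 | T3 2-6 | T5 6-10 | T4 10-14 | T3 14-18 | T1 18-22 | T5 22-25 | T4 25-29 | T3 29-33 | T1 33-37 | T4 37-41 | T3 41-43 |
Completion: T1=37  T2=2  T3=43  T4=41  T5=25
Turnaround (C−A): T1=30  T2=2  T3=42  T4=38  T5=23

11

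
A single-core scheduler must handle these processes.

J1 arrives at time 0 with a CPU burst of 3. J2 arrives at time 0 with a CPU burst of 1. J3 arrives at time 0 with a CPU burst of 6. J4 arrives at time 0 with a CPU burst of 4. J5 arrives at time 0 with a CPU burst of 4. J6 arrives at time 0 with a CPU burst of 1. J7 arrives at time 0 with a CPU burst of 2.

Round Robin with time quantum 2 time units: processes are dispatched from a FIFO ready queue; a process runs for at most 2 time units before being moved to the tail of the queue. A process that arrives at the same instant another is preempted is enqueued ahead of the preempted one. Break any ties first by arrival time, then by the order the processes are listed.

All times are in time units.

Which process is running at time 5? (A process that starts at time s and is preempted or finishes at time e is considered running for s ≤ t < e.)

J4

Schedule: | J1 0-2 | J2 2-3 | J3 3-5 | J4 5-7 | J5 7-9 | J6 9-10 | J7 10-12 | J1 12-13 | J3 13-15 | J4 15-17 | J5 17-19 | J3 19-21 |
Completion: J1=13  J2=3  J3=21  J4=17  J5=19  J6=10  J7=12
Turnaround (C−A): J1=13  J2=3  J3=21  J4=17  J5=19  J6=10  J7=12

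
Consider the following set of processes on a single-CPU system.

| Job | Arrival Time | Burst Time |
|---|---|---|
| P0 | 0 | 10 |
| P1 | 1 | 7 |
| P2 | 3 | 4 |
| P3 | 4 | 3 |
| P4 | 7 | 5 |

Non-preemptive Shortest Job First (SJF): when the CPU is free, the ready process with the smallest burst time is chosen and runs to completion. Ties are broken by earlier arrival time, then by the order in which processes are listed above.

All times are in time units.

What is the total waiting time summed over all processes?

Schedule: | P0 0-10 | P3 10-13 | P2 13-17 | P4 17-22 | P1 22-29 |
Completion: P0=10  P1=29  P2=17  P3=13  P4=22
Waiting = turnaround − burst: P0=0, P1=21, P2=10, P3=6, P4=10
Total waiting = 0 + 21 + 10 + 6 + 10 = 47

47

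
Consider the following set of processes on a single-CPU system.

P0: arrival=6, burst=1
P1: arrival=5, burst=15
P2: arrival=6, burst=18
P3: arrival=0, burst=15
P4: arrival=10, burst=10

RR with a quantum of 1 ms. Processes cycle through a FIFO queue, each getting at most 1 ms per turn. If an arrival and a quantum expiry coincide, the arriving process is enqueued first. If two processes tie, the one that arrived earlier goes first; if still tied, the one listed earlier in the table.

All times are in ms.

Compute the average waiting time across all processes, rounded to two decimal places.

25.40

Timeline: | P3 0-5 | P1 5-6 | P3 6-7 | P0 7-8 | P2 8-9 | P1 9-10 | P3 10-11 | P2 11-12 | P4 12-13 | P1 13-14 | P3 14-15 | P2 15-16 | P4 16-17 | P1 17-18 | P3 18-19 | P2 19-20 | P4 20-21 | P1 21-22 | P3 22-23 | P2 23-24 | P4 24-25 | P1 25-26 | P3 26-27 | P2 27-28 | P4 28-29 | P1 29-30 | P3 30-31 | P2 31-32 | P4 32-33 | P1 33-34 | P3 34-35 | P2 35-36 | P4 36-37 | P1 37-38 | P3 38-39 | P2 39-40 | P4 40-41 | P1 41-42 | P3 42-43 | P2 43-44 | P4 44-45 | P1 45-46 | P2 46-47 | P4 47-48 | P1 48-49 | P2 49-50 | P1 50-51 | P2 51-52 | P1 52-53 | P2 53-54 | P1 54-55 | P2 55-59 |
Completion: P0=8  P1=55  P2=59  P3=43  P4=48
Waiting times: P0=1, P1=35, P2=35, P3=28, P4=28
Average waiting = (1+35+35+28+28) / 5 = 127/5 = 25.40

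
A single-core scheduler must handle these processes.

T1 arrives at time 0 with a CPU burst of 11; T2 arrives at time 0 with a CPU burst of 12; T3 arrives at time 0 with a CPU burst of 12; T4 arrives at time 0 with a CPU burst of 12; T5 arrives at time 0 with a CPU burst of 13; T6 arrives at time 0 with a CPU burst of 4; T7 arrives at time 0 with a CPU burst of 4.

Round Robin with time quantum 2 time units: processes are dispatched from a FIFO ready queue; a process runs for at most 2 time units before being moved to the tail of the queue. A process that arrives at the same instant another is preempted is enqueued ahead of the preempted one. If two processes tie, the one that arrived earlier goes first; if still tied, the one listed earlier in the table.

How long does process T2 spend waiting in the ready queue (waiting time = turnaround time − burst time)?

49

Timeline: | T1 0-2 | T2 2-4 | T3 4-6 | T4 6-8 | T5 8-10 | T6 10-12 | T7 12-14 | T1 14-16 | T2 16-18 | T3 18-20 | T4 20-22 | T5 22-24 | T6 24-26 | T7 26-28 | T1 28-30 | T2 30-32 | T3 32-34 | T4 34-36 | T5 36-38 | T1 38-40 | T2 40-42 | T3 42-44 | T4 44-46 | T5 46-48 | T1 48-50 | T2 50-52 | T3 52-54 | T4 54-56 | T5 56-58 | T1 58-59 | T2 59-61 | T3 61-63 | T4 63-65 | T5 65-68 |
Completion: T1=59  T2=61  T3=63  T4=65  T5=68  T6=26  T7=28
Turnaround (C−A): T1=59  T2=61  T3=63  T4=65  T5=68  T6=26  T7=28
Waiting(T2) = turnaround − burst = 61 − 12 = 49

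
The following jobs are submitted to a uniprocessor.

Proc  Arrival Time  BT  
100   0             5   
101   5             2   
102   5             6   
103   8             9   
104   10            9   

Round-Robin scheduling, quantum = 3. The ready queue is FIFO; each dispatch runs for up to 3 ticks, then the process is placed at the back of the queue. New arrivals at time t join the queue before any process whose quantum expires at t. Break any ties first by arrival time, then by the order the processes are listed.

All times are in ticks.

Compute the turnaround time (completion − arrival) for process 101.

Schedule: | 100 0-5 | 101 5-7 | 102 7-10 | 103 10-13 | 104 13-16 | 102 16-19 | 103 19-22 | 104 22-25 | 103 25-28 | 104 28-31 |
Completion: 100=5  101=7  102=19  103=28  104=31
Turnaround(101) = completion − arrival = 7 − 5 = 2

2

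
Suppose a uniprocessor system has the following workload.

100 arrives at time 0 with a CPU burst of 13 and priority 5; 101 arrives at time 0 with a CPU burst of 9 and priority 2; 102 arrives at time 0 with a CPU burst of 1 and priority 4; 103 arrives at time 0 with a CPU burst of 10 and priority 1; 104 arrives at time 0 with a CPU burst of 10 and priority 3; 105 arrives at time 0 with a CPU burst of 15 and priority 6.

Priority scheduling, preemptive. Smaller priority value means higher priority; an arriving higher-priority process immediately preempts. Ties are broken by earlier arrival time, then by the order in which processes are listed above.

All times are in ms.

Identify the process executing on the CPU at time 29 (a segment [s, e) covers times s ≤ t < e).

Gantt: | 103 0-10 | 101 10-19 | 104 19-29 | 102 29-30 | 100 30-43 | 105 43-58 |
Completion: 100=43  101=19  102=30  103=10  104=29  105=58

102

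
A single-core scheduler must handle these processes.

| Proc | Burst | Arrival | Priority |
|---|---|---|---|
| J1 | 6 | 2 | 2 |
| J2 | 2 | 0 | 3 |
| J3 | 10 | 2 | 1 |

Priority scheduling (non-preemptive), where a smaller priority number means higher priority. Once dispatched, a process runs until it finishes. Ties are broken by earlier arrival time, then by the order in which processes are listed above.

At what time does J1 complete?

Timeline: | J2 0-2 | J3 2-12 | J1 12-18 |
Completion: J1=18  J2=2  J3=12

18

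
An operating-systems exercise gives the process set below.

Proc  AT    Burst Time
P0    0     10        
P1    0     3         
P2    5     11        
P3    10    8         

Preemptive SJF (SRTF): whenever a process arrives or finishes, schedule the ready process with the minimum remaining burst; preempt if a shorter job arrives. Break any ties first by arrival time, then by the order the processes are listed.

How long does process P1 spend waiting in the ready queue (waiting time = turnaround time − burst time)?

0

Timeline: | P1 0-3 | P0 3-13 | P3 13-21 | P2 21-32 |
Completion: P0=13  P1=3  P2=32  P3=21
Turnaround (C−A): P0=13  P1=3  P2=27  P3=11
Waiting(P1) = turnaround − burst = 3 − 3 = 0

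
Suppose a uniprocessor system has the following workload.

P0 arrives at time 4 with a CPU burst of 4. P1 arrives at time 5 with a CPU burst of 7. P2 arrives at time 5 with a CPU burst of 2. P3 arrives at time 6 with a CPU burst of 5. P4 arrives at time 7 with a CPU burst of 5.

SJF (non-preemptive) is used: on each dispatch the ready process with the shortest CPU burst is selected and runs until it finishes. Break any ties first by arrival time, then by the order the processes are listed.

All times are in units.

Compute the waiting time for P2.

Schedule: | idle 0-4 | P0 4-8 | P2 8-10 | P3 10-15 | P4 15-20 | P1 20-27 |
Completion: P0=8  P1=27  P2=10  P3=15  P4=20
Turnaround (C−A): P0=4  P1=22  P2=5  P3=9  P4=13
Waiting(P2) = turnaround − burst = 5 − 2 = 3

3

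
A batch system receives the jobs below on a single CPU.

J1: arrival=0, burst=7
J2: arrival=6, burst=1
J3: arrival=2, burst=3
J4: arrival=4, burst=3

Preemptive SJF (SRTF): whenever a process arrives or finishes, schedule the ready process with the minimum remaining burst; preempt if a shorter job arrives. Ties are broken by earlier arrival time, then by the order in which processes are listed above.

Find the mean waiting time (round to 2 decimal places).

Gantt: | J1 0-2 | J3 2-5 | J4 5-6 | J2 6-7 | J4 7-9 | J1 9-14 |
Completion: J1=14  J2=7  J3=5  J4=9
Turnaround (C−A): J1=14  J2=1  J3=3  J4=5
Waiting times: J1=7, J2=0, J3=0, J4=2
Average waiting = (7+0+0+2) / 4 = 9/4 = 2.25

2.25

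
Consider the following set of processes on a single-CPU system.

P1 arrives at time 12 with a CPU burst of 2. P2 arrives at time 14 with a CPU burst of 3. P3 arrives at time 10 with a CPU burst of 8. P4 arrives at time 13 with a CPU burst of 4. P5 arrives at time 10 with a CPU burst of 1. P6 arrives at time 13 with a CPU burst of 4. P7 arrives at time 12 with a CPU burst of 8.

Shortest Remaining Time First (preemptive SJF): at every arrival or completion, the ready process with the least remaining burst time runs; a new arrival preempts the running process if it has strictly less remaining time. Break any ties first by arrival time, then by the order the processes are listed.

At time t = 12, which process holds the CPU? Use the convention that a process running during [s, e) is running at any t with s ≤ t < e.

P1

Timeline: | idle 0-10 | P5 10-11 | P3 11-12 | P1 12-14 | P2 14-17 | P4 17-21 | P6 21-25 | P3 25-32 | P7 32-40 |
Completion: P1=14  P2=17  P3=32  P4=21  P5=11  P6=25  P7=40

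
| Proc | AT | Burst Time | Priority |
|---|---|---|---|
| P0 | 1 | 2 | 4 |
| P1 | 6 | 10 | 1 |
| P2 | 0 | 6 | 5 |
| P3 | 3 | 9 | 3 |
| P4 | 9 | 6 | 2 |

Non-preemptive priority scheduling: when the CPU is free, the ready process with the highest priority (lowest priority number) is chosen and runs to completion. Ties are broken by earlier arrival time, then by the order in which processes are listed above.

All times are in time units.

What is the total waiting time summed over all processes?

Gantt: | P2 0-6 | P1 6-16 | P4 16-22 | P3 22-31 | P0 31-33 |
Completion: P0=33  P1=16  P2=6  P3=31  P4=22
Turnaround (C−A): P0=32  P1=10  P2=6  P3=28  P4=13
Waiting = turnaround − burst: P0=30, P1=0, P2=0, P3=19, P4=7
Total waiting = 30 + 0 + 0 + 19 + 7 = 56

56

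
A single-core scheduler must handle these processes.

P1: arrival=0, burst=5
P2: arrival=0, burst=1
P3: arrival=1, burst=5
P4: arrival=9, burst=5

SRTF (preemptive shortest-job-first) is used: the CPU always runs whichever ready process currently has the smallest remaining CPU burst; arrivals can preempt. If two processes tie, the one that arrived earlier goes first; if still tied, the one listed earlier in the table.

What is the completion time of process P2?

1

Timeline: | P2 0-1 | P1 1-6 | P3 6-11 | P4 11-16 |
Completion: P1=6  P2=1  P3=11  P4=16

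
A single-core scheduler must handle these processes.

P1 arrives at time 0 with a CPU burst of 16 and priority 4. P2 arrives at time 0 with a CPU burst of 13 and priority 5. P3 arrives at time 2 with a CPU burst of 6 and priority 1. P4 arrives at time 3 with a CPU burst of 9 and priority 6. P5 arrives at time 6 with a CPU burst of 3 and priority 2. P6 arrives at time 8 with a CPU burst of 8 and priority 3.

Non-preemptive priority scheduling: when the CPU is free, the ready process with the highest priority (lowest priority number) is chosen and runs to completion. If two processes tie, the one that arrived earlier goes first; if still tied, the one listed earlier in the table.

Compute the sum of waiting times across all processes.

123

Timeline: | P1 0-16 | P3 16-22 | P5 22-25 | P6 25-33 | P2 33-46 | P4 46-55 |
Completion: P1=16  P2=46  P3=22  P4=55  P5=25  P6=33
Waiting = turnaround − burst: P1=0, P2=33, P3=14, P4=43, P5=16, P6=17
Total waiting = 0 + 33 + 14 + 43 + 16 + 17 = 123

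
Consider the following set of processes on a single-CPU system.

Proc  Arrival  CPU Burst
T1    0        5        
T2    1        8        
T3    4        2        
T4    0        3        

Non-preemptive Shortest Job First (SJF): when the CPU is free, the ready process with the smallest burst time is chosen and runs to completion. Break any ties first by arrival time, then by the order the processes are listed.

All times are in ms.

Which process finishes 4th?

Gantt: | T4 0-3 | T1 3-8 | T3 8-10 | T2 10-18 |
Completion: T1=8  T2=18  T3=10  T4=3
Finish order: T4 → T1 → T3 → T2

T2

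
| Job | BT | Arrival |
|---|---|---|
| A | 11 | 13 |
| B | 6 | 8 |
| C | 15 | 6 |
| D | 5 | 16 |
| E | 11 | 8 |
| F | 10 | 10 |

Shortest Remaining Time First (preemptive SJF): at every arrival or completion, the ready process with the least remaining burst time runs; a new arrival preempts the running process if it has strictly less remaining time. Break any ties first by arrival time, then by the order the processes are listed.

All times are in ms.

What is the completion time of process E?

40

Schedule: | idle 0-6 | C 6-8 | B 8-14 | F 14-16 | D 16-21 | F 21-29 | E 29-40 | A 40-51 | C 51-64 |
Completion: A=51  B=14  C=64  D=21  E=40  F=29
Turnaround (C−A): A=38  B=6  C=58  D=5  E=32  F=19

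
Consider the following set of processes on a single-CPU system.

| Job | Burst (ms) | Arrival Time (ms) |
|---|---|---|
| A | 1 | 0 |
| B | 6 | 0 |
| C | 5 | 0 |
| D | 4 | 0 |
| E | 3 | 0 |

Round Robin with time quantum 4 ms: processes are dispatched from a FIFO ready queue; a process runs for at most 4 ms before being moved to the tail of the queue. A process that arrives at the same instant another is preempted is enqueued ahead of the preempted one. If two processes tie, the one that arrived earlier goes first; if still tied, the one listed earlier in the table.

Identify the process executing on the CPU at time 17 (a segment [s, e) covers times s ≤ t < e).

B

Gantt: | A 0-1 | B 1-5 | C 5-9 | D 9-13 | E 13-16 | B 16-18 | C 18-19 |
Completion: A=1  B=18  C=19  D=13  E=16
Turnaround (C−A): A=1  B=18  C=19  D=13  E=16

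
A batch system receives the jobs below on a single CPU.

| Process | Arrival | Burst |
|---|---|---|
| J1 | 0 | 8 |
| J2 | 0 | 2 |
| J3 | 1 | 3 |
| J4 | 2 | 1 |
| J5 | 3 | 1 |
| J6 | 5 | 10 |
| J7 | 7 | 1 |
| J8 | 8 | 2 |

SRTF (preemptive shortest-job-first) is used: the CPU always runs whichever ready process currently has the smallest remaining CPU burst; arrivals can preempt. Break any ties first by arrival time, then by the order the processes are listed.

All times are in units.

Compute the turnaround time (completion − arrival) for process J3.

6

Schedule: | J2 0-2 | J4 2-3 | J5 3-4 | J3 4-7 | J7 7-8 | J8 8-10 | J1 10-18 | J6 18-28 |
Completion: J1=18  J2=2  J3=7  J4=3  J5=4  J6=28  J7=8  J8=10
Turnaround (C−A): J1=18  J2=2  J3=6  J4=1  J5=1  J6=23  J7=1  J8=2
Turnaround(J3) = completion − arrival = 7 − 1 = 6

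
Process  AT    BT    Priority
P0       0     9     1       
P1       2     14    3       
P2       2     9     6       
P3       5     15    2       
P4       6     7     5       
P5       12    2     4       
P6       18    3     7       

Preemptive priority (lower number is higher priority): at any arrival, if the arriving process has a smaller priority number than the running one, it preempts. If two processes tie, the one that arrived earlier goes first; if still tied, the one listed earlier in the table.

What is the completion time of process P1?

38

Schedule: | P0 0-9 | P3 9-24 | P1 24-38 | P5 38-40 | P4 40-47 | P2 47-56 | P6 56-59 |
Completion: P0=9  P1=38  P2=56  P3=24  P4=47  P5=40  P6=59
Turnaround (C−A): P0=9  P1=36  P2=54  P3=19  P4=41  P5=28  P6=41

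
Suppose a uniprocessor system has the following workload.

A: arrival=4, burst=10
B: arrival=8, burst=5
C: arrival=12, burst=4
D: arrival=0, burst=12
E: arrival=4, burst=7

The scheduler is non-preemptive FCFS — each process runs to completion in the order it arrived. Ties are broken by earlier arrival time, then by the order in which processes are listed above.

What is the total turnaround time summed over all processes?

Timeline: | D 0-12 | A 12-22 | E 22-29 | B 29-34 | C 34-38 |
Completion: A=22  B=34  C=38  D=12  E=29
Turnaround (C−A): A=18  B=26  C=26  D=12  E=25
Turnaround = completion − arrival: A=18, B=26, C=26, D=12, E=25
Total turnaround = 18 + 26 + 26 + 12 + 25 = 107

107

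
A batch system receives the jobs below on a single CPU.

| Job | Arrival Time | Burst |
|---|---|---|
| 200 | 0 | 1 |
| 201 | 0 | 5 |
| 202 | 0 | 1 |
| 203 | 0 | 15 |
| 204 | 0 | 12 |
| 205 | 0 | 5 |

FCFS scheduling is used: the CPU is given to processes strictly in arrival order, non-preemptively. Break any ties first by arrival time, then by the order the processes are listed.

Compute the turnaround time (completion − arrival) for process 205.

39

Timeline: | 200 0-1 | 201 1-6 | 202 6-7 | 203 7-22 | 204 22-34 | 205 34-39 |
Completion: 200=1  201=6  202=7  203=22  204=34  205=39
Turnaround(205) = completion − arrival = 39 − 0 = 39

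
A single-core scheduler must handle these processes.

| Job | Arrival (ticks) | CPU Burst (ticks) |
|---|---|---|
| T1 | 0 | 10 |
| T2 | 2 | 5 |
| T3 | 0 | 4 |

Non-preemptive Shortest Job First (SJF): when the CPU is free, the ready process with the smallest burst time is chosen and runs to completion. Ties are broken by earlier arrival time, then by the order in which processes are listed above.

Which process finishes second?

Gantt: | T3 0-4 | T2 4-9 | T1 9-19 |
Completion: T1=19  T2=9  T3=4
Turnaround (C−A): T1=19  T2=7  T3=4
Finish order: T3 → T2 → T1

T2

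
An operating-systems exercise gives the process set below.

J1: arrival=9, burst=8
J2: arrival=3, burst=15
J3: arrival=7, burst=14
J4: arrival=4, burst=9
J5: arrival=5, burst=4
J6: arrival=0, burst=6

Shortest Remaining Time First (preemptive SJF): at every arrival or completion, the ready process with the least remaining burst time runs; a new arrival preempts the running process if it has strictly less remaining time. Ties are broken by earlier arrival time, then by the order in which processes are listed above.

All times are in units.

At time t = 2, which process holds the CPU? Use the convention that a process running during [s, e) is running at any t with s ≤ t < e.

Gantt: | J6 0-6 | J5 6-10 | J1 10-18 | J4 18-27 | J3 27-41 | J2 41-56 |
Completion: J1=18  J2=56  J3=41  J4=27  J5=10  J6=6
Turnaround (C−A): J1=9  J2=53  J3=34  J4=23  J5=5  J6=6

J6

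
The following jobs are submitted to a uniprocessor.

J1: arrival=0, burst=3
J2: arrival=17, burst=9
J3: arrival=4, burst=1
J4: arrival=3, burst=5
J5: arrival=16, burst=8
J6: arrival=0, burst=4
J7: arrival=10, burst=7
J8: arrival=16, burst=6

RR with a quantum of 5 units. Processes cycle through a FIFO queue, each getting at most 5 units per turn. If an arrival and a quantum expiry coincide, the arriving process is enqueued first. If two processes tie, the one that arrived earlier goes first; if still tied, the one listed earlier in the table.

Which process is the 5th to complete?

J7

Timeline: | J1 0-3 | J6 3-7 | J4 7-12 | J3 12-13 | J7 13-18 | J5 18-23 | J8 23-28 | J2 28-33 | J7 33-35 | J5 35-38 | J8 38-39 | J2 39-43 |
Completion: J1=3  J2=43  J3=13  J4=12  J5=38  J6=7  J7=35  J8=39
Finish order: J1 → J6 → J4 → J3 → J7 → J5 → J8 → J2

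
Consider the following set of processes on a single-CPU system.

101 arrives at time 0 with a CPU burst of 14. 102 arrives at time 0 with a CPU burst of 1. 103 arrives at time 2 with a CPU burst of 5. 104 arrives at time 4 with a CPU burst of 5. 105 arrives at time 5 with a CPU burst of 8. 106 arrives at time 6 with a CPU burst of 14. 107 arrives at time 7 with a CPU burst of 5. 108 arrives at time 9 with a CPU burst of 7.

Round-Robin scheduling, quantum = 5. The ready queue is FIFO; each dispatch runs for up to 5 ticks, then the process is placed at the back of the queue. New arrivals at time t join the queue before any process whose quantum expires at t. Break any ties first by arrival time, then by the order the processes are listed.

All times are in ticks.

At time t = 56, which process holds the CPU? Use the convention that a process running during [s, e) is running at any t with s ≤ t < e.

106

Timeline: | 101 0-5 | 102 5-6 | 103 6-11 | 104 11-16 | 105 16-21 | 101 21-26 | 106 26-31 | 107 31-36 | 108 36-41 | 105 41-44 | 101 44-48 | 106 48-53 | 108 53-55 | 106 55-59 |
Completion: 101=48  102=6  103=11  104=16  105=44  106=59  107=36  108=55
Turnaround (C−A): 101=48  102=6  103=9  104=12  105=39  106=53  107=29  108=46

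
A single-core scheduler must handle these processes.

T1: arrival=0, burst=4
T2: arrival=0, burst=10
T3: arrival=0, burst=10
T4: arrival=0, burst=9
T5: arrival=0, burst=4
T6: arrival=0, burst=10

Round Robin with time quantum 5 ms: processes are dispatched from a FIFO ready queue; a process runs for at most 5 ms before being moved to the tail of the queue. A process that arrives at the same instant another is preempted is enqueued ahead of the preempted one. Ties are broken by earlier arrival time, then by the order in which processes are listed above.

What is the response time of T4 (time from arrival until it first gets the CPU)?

14

Gantt: | T1 0-4 | T2 4-9 | T3 9-14 | T4 14-19 | T5 19-23 | T6 23-28 | T2 28-33 | T3 33-38 | T4 38-42 | T6 42-47 |
Completion: T1=4  T2=33  T3=38  T4=42  T5=23  T6=47
Response(T4) = first start − arrival = 14 − 0 = 14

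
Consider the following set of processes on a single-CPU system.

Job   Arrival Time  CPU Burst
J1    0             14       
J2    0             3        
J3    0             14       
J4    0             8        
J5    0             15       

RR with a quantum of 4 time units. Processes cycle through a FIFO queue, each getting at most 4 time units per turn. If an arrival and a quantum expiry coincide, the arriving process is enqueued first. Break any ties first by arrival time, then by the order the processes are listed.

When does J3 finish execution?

51

Schedule: | J1 0-4 | J2 4-7 | J3 7-11 | J4 11-15 | J5 15-19 | J1 19-23 | J3 23-27 | J4 27-31 | J5 31-35 | J1 35-39 | J3 39-43 | J5 43-47 | J1 47-49 | J3 49-51 | J5 51-54 |
Completion: J1=49  J2=7  J3=51  J4=31  J5=54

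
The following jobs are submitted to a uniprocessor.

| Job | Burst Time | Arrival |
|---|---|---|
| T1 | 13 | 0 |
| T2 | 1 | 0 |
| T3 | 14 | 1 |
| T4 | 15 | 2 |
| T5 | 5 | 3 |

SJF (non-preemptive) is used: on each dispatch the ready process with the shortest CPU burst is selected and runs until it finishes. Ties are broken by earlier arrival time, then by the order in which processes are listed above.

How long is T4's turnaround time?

46

Schedule: | T2 0-1 | T1 1-14 | T5 14-19 | T3 19-33 | T4 33-48 |
Completion: T1=14  T2=1  T3=33  T4=48  T5=19
Turnaround (C−A): T1=14  T2=1  T3=32  T4=46  T5=16
Turnaround(T4) = completion − arrival = 48 − 2 = 46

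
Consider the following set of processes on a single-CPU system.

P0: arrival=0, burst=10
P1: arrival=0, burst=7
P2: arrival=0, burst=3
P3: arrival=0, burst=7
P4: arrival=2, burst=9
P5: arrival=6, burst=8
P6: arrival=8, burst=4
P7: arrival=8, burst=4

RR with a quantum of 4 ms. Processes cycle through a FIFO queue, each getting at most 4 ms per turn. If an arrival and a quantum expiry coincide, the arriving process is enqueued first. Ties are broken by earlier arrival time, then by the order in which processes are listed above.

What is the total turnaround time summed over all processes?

282

Timeline: | P0 0-4 | P1 4-8 | P2 8-11 | P3 11-15 | P4 15-19 | P0 19-23 | P5 23-27 | P6 27-31 | P7 31-35 | P1 35-38 | P3 38-41 | P4 41-45 | P0 45-47 | P5 47-51 | P4 51-52 |
Completion: P0=47  P1=38  P2=11  P3=41  P4=52  P5=51  P6=31  P7=35
Turnaround (C−A): P0=47  P1=38  P2=11  P3=41  P4=50  P5=45  P6=23  P7=27
Turnaround = completion − arrival: P0=47, P1=38, P2=11, P3=41, P4=50, P5=45, P6=23, P7=27
Total turnaround = 47 + 38 + 11 + 41 + 50 + 45 + 23 + 27 = 282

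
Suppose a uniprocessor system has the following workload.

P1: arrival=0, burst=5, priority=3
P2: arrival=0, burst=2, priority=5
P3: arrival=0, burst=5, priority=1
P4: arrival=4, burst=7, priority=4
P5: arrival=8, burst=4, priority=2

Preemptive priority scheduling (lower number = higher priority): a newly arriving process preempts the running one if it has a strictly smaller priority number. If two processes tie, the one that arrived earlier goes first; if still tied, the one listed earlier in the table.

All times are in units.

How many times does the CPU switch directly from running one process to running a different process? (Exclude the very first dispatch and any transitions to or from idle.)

Timeline: | P3 0-5 | P1 5-8 | P5 8-12 | P1 12-14 | P4 14-21 | P2 21-23 |
Completion: P1=14  P2=23  P3=5  P4=21  P5=12
Turnaround (C−A): P1=14  P2=23  P3=5  P4=17  P5=4

5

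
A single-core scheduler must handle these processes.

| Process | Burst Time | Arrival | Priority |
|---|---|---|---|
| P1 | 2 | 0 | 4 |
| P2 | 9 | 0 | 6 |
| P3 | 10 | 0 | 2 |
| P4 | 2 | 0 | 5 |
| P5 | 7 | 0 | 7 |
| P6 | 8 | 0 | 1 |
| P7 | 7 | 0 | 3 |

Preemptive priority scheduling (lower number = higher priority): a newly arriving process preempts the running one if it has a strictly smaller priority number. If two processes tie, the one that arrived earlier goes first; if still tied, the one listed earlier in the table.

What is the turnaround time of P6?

Schedule: | P6 0-8 | P3 8-18 | P7 18-25 | P1 25-27 | P4 27-29 | P2 29-38 | P5 38-45 |
Completion: P1=27  P2=38  P3=18  P4=29  P5=45  P6=8  P7=25
Turnaround (C−A): P1=27  P2=38  P3=18  P4=29  P5=45  P6=8  P7=25
Turnaround(P6) = completion − arrival = 8 − 0 = 8

8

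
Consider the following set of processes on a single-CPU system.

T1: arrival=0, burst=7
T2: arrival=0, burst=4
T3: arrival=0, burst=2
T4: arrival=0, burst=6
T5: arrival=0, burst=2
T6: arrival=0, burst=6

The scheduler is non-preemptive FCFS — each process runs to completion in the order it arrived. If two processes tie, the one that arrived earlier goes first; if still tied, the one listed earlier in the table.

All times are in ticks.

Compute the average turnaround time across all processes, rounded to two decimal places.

16.33

Schedule: | T1 0-7 | T2 7-11 | T3 11-13 | T4 13-19 | T5 19-21 | T6 21-27 |
Completion: T1=7  T2=11  T3=13  T4=19  T5=21  T6=27
Turnaround (C−A): T1=7  T2=11  T3=13  T4=19  T5=21  T6=27
Turnaround times: T1=7, T2=11, T3=13, T4=19, T5=21, T6=27
Average turnaround = (7+11+13+19+21+27) / 6 = 98/6 = 16.33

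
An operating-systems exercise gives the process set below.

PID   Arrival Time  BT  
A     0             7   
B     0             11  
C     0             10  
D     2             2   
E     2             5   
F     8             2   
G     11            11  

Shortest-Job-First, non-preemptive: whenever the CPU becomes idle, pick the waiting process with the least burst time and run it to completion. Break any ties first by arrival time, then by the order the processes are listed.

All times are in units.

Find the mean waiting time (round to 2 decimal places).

11.86

Gantt: | A 0-7 | D 7-9 | F 9-11 | E 11-16 | C 16-26 | B 26-37 | G 37-48 |
Completion: A=7  B=37  C=26  D=9  E=16  F=11  G=48
Turnaround (C−A): A=7  B=37  C=26  D=7  E=14  F=3  G=37
Waiting times: A=0, B=26, C=16, D=5, E=9, F=1, G=26
Average waiting = (0+26+16+5+9+1+26) / 7 = 83/7 = 11.86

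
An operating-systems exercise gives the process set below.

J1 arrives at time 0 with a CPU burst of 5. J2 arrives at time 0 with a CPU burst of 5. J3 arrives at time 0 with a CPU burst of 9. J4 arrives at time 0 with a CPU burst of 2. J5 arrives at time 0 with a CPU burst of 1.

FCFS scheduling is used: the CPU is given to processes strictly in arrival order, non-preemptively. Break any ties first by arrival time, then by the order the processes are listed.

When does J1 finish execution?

Timeline: | J1 0-5 | J2 5-10 | J3 10-19 | J4 19-21 | J5 21-22 |
Completion: J1=5  J2=10  J3=19  J4=21  J5=22
Turnaround (C−A): J1=5  J2=10  J3=19  J4=21  J5=22

5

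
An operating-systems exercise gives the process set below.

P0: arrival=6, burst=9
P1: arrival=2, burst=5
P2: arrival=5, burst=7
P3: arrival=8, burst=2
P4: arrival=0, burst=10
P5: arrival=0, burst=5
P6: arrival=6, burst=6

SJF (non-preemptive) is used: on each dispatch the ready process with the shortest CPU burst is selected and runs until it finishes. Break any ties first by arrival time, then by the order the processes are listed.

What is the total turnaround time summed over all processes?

121

Gantt: | P5 0-5 | P1 5-10 | P3 10-12 | P6 12-18 | P2 18-25 | P0 25-34 | P4 34-44 |
Completion: P0=34  P1=10  P2=25  P3=12  P4=44  P5=5  P6=18
Turnaround (C−A): P0=28  P1=8  P2=20  P3=4  P4=44  P5=5  P6=12
Turnaround = completion − arrival: P0=28, P1=8, P2=20, P3=4, P4=44, P5=5, P6=12
Total turnaround = 28 + 8 + 20 + 4 + 44 + 5 + 12 = 121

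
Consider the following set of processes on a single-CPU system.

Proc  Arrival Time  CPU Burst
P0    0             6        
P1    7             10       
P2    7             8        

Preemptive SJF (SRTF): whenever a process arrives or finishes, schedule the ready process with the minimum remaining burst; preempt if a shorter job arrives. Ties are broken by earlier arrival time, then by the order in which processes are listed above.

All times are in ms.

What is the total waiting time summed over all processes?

8

Gantt: | P0 0-6 | idle 6-7 | P2 7-15 | P1 15-25 |
Completion: P0=6  P1=25  P2=15
Waiting = turnaround − burst: P0=0, P1=8, P2=0
Total waiting = 0 + 8 + 0 = 8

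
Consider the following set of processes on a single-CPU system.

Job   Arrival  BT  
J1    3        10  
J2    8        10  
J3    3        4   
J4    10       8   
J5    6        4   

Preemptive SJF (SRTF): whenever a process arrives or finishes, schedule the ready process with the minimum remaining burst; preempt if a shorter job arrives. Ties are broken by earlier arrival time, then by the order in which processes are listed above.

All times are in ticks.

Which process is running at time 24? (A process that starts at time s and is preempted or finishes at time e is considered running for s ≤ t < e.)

J1

Schedule: | idle 0-3 | J3 3-7 | J5 7-11 | J4 11-19 | J1 19-29 | J2 29-39 |
Completion: J1=29  J2=39  J3=7  J4=19  J5=11
Turnaround (C−A): J1=26  J2=31  J3=4  J4=9  J5=5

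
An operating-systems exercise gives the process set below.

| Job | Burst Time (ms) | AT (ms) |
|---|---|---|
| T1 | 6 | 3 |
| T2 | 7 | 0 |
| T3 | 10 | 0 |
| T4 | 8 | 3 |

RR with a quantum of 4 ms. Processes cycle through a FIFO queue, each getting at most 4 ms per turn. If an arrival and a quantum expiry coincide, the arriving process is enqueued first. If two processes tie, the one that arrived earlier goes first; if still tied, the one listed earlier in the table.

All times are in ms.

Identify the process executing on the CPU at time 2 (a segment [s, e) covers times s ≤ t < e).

Timeline: | T2 0-4 | T3 4-8 | T1 8-12 | T4 12-16 | T2 16-19 | T3 19-23 | T1 23-25 | T4 25-29 | T3 29-31 |
Completion: T1=25  T2=19  T3=31  T4=29
Turnaround (C−A): T1=22  T2=19  T3=31  T4=26

T2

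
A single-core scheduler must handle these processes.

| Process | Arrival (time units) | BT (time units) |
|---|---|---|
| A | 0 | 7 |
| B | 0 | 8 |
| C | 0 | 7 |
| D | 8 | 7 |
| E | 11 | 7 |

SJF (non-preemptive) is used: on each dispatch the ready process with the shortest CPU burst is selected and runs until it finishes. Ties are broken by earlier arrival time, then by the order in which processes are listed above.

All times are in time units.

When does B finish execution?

Schedule: | A 0-7 | C 7-14 | D 14-21 | E 21-28 | B 28-36 |
Completion: A=7  B=36  C=14  D=21  E=28

36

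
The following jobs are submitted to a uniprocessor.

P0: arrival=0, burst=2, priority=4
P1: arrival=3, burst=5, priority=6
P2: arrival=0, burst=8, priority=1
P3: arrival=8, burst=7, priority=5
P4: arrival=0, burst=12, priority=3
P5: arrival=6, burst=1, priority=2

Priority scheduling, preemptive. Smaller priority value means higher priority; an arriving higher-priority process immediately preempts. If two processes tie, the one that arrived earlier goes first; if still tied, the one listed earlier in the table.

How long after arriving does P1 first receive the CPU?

27

Gantt: | P2 0-8 | P5 8-9 | P4 9-21 | P0 21-23 | P3 23-30 | P1 30-35 |
Completion: P0=23  P1=35  P2=8  P3=30  P4=21  P5=9
Turnaround (C−A): P0=23  P1=32  P2=8  P3=22  P4=21  P5=3
Response(P1) = first start − arrival = 30 − 3 = 27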